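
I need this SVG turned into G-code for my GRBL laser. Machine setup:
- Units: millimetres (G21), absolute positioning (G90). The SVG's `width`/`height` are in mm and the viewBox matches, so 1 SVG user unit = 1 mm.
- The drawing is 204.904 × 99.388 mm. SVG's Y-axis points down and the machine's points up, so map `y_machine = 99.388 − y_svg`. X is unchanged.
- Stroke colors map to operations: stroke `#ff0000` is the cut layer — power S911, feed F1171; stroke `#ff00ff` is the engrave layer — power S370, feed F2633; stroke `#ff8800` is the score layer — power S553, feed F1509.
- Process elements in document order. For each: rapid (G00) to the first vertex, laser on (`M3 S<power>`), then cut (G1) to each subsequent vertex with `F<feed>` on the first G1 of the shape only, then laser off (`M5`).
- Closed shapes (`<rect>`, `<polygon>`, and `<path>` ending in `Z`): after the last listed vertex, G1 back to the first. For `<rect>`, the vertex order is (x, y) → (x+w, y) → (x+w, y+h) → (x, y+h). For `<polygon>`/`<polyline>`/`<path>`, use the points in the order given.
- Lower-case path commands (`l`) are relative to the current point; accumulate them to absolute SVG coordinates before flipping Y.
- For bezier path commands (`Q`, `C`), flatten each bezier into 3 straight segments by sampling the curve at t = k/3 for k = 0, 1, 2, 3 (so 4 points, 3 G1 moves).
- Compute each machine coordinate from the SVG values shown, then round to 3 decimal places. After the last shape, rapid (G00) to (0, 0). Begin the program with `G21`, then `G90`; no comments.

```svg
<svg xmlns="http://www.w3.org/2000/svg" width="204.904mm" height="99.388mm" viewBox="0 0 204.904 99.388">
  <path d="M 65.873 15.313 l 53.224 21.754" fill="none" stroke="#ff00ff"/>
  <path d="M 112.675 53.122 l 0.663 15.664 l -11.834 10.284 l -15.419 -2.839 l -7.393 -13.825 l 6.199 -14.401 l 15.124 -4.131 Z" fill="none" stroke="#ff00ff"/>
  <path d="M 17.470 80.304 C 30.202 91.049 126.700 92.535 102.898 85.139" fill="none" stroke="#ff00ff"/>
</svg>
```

viewBox `0 0 204.904 99.388` with mm width/height → 1 unit = 1 mm. Flip: y_m = 99.388 − y_svg.

**Shape 1** — `<path>` line segment, stroke `#ff00ff` → engrave (S370, F2633). Machine vertices: (65.873,84.075) → (119.097,62.321). Open path.

**Shape 2** — `<path>` regular polygon, stroke `#ff00ff` → engrave (S370, F2633). Machine vertices: (112.675,46.266) → (113.338,30.602) → (101.504,20.318) → (86.085,23.157) → (78.692,36.982) → (84.891,51.383) → (100.015,55.514) → (112.675,46.266). Closed: final G1 returns to the first vertex.

**Shape 3** — `<path>` cubic bezier, stroke `#ff00ff` → engrave (S370, F2633). Control points (SVG): P0=(17.470,80.304), P1=(30.202,91.049), P2=(126.700,92.535), P3=(102.898,85.139); sampled at t=k/3. Machine vertices: (17.470,19.084) → (50.566,11.411) → (94.158,9.828) → (102.898,14.249). Open path.

G21
G90
G00 X65.873 Y84.075
M3 S370
G1 X119.097 Y62.321 F2633
M5
G00 X112.675 Y46.266
M3 S370
G1 X113.338 Y30.602 F2633
G1 X101.504 Y20.318
G1 X86.085 Y23.157
G1 X78.692 Y36.982
G1 X84.891 Y51.383
G1 X100.015 Y55.514
G1 X112.675 Y46.266
M5
G00 X17.470 Y19.084
M3 S370
G1 X50.566 Y11.411 F2633
G1 X94.158 Y9.828
G1 X102.898 Y14.249
M5
G00 X0.000 Y0.000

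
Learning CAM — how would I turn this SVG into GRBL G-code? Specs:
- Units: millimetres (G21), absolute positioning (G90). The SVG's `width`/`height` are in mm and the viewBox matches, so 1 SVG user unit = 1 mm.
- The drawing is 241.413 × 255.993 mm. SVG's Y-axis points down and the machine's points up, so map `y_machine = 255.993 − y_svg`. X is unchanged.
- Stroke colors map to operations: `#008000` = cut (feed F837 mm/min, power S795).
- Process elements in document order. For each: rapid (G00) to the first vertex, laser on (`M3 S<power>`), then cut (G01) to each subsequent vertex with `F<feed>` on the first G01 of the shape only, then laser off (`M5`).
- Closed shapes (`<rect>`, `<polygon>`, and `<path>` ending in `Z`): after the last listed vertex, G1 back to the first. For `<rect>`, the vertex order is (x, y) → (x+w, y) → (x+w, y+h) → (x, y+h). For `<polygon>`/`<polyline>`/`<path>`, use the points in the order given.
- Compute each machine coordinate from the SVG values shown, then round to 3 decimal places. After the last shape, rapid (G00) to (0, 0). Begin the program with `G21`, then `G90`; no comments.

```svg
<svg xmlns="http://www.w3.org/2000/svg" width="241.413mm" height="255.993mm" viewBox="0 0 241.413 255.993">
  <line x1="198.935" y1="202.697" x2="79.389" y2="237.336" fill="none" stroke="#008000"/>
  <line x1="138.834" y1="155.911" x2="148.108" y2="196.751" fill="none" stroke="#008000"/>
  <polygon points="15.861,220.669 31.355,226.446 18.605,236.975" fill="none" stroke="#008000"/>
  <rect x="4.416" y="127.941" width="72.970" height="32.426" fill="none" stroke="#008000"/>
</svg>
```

1 u = 1 mm; y_m = 255.993 − y.

[1] `<line>` line segment, #008000→cut S795 F837: (198.935,53.296) → (79.389,18.657)

[2] `<line>` line segment, #008000→cut S795 F837: (138.834,100.082) → (148.108,59.242)

[3] `<polygon>` regular polygon, #008000→cut S795 F837: (15.861,35.324) → (31.355,29.547) → (18.605,19.018) → (15.861,35.324) (closed)

[4] `<rect>` rectangle, #008000→cut S795 F837: (4.416,128.052) → (77.386,128.052) → (77.386,95.626) → (4.416,95.626) → (4.416,128.052) (closed)

G21
G90
G00 X198.935 Y53.296
M3 S795
G01 X79.389 Y18.657 F837
M5
G00 X138.834 Y100.082
M3 S795
G01 X148.108 Y59.242 F837
M5
G00 X15.861 Y35.324
M3 S795
G01 X31.355 Y29.547 F837
G01 X18.605 Y19.018
G01 X15.861 Y35.324
M5
G00 X4.416 Y128.052
M3 S795
G01 X77.386 Y128.052 F837
G01 X77.386 Y95.626
G01 X4.416 Y95.626
G01 X4.416 Y128.052
M5
G00 X0.000 Y0.000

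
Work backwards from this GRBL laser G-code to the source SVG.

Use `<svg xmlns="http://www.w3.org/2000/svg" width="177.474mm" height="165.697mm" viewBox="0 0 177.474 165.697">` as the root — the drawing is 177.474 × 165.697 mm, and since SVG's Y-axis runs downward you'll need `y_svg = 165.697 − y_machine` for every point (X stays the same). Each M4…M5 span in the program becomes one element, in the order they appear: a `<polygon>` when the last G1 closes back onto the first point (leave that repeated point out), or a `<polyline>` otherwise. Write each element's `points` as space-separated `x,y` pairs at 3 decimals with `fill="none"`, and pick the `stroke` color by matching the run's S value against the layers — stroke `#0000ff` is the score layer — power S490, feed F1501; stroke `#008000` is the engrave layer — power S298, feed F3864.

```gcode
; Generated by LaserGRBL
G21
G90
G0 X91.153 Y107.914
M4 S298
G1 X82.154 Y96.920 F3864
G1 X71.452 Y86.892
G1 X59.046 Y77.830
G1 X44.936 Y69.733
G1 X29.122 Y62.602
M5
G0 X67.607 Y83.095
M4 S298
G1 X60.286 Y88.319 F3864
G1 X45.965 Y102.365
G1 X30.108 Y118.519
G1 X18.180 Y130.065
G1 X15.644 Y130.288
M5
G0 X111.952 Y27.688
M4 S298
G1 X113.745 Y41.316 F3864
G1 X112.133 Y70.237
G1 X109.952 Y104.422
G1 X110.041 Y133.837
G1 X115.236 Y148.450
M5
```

Each laser-on run becomes one SVG element. Flip Y back into SVG space with y_svg = 165.697 − y_machine. Every run uses S298, so all elements get stroke `#008000` (engrave).

Run 1: The run is open, so emit a `<polyline>` with points (Y-flipped): 91.153,57.783 82.154,68.777 71.452,78.805 59.046,87.867 44.936,95.964 29.122,103.095.

Run 2: The run is open, so emit a `<polyline>` with points (Y-flipped): 67.607,82.602 60.286,77.378 45.965,63.332 30.108,47.178 18.180,35.632 15.644,35.409.

Run 3: The run is open, so emit a `<polyline>` with points (Y-flipped): 111.952,138.009 113.745,124.381 112.133,95.460 109.952,61.275 110.041,31.860 115.236,17.247.

<svg xmlns="http://www.w3.org/2000/svg" width="177.474mm" height="165.697mm" viewBox="0 0 177.474 165.697">
  <polyline points="91.153,57.783 82.154,68.777 71.452,78.805 59.046,87.867 44.936,95.964 29.122,103.095" fill="none" stroke="#008000"/>
  <polyline points="67.607,82.602 60.286,77.378 45.965,63.332 30.108,47.178 18.180,35.632 15.644,35.409" fill="none" stroke="#008000"/>
  <polyline points="111.952,138.009 113.745,124.381 112.133,95.460 109.952,61.275 110.041,31.860 115.236,17.247" fill="none" stroke="#008000"/>
</svg>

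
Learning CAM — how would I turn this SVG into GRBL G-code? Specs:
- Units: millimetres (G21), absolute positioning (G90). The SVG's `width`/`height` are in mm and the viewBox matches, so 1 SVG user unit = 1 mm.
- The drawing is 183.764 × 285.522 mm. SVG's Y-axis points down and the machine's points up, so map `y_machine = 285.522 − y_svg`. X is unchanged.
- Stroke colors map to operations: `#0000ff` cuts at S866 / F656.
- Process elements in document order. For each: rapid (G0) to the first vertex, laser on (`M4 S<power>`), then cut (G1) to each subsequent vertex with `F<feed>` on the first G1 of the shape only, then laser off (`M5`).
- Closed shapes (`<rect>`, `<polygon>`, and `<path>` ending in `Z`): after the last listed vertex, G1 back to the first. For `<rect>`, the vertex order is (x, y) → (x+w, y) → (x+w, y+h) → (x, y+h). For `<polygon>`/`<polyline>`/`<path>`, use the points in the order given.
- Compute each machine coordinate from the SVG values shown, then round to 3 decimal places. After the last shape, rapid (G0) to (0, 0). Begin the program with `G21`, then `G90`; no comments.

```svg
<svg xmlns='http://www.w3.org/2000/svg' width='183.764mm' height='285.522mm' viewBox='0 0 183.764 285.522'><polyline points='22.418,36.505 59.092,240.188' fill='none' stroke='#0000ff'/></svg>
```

G21
G90
G0 X22.418 Y249.017
M4 S866
G1 X59.092 Y45.334 F656
M5
G0 X0.000 Y0.000

viewBox `0 0 183.764 285.522` with mm width/height → 1 unit = 1 mm. Flip: y_m = 285.522 − y_svg.

**Shape 1** — `<polyline>` line segment, stroke `#0000ff` → cut (S866, F656). Machine vertices: (22.418,249.017) → (59.092,45.334). Open path.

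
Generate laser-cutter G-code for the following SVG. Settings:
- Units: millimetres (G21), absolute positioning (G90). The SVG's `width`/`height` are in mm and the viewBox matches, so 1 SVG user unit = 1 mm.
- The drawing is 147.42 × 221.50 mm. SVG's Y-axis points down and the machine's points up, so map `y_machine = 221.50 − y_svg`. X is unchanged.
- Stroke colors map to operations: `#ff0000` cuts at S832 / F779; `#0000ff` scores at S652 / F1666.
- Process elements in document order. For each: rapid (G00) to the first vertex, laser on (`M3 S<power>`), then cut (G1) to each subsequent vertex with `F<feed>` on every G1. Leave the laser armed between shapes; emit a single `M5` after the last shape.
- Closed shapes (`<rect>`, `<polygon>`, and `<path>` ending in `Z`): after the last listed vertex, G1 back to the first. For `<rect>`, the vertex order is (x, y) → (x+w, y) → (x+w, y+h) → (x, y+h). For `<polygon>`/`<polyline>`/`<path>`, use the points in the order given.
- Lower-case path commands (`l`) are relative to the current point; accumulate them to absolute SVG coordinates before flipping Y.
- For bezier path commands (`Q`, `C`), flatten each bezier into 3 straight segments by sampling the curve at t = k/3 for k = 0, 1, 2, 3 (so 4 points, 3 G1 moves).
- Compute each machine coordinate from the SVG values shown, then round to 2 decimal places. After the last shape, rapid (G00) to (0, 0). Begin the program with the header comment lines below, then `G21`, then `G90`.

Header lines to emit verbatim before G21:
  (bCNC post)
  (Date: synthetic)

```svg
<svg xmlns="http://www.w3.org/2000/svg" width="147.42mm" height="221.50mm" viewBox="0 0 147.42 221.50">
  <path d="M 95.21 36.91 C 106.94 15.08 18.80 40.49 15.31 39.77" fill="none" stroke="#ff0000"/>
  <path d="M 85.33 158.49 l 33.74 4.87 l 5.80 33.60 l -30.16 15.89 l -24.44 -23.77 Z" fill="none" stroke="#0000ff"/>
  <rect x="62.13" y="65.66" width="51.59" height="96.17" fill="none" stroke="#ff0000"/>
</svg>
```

viewBox `0 0 147.42 221.50` with mm width/height → 1 unit = 1 mm. Flip: y_m = 221.50 − y_svg.

**Shape 1** — `<path>` cubic bezier, stroke `#ff0000` → cut (S832, F779). Control points (SVG): P0=(95.21,36.91), P1=(106.94,15.08), P2=(18.80,40.49), P3=(15.31,39.77); sampled at t=k/3. Machine vertices: (95.21,184.59) → (80.48,193.39) → (40.18,187.00) → (15.31,181.73). Open path.

**Shape 2** — `<path>` regular polygon, stroke `#0000ff` → score (S652, F1666). Machine vertices: (85.33,63.01) → (119.07,58.14) → (124.87,24.54) → (94.71,8.65) → (70.27,32.42) → (85.33,63.01). Closed: final G1 returns to the first vertex.

**Shape 3** — `<rect>` rectangle, stroke `#ff0000` → cut (S832, F779). Machine vertices: (62.13,155.84) → (113.72,155.84) → (113.72,59.67) → (62.13,59.67) → (62.13,155.84). Closed: final G1 returns to the first vertex.

(bCNC post)
(Date: synthetic)
G21
G90
G00 X95.21 Y184.59
M3 S832
G1 X80.48 Y193.39 F779
G1 X40.18 Y187.00 F779
G1 X15.31 Y181.73 F779
G00 X85.33 Y63.01
M3 S652
G1 X119.07 Y58.14 F1666
G1 X124.87 Y24.54 F1666
G1 X94.71 Y8.65 F1666
G1 X70.27 Y32.42 F1666
G1 X85.33 Y63.01 F1666
G00 X62.13 Y155.84
M3 S832
G1 X113.72 Y155.84 F779
G1 X113.72 Y59.67 F779
G1 X62.13 Y59.67 F779
G1 X62.13 Y155.84 F779
M5
G00 X0.00 Y0.00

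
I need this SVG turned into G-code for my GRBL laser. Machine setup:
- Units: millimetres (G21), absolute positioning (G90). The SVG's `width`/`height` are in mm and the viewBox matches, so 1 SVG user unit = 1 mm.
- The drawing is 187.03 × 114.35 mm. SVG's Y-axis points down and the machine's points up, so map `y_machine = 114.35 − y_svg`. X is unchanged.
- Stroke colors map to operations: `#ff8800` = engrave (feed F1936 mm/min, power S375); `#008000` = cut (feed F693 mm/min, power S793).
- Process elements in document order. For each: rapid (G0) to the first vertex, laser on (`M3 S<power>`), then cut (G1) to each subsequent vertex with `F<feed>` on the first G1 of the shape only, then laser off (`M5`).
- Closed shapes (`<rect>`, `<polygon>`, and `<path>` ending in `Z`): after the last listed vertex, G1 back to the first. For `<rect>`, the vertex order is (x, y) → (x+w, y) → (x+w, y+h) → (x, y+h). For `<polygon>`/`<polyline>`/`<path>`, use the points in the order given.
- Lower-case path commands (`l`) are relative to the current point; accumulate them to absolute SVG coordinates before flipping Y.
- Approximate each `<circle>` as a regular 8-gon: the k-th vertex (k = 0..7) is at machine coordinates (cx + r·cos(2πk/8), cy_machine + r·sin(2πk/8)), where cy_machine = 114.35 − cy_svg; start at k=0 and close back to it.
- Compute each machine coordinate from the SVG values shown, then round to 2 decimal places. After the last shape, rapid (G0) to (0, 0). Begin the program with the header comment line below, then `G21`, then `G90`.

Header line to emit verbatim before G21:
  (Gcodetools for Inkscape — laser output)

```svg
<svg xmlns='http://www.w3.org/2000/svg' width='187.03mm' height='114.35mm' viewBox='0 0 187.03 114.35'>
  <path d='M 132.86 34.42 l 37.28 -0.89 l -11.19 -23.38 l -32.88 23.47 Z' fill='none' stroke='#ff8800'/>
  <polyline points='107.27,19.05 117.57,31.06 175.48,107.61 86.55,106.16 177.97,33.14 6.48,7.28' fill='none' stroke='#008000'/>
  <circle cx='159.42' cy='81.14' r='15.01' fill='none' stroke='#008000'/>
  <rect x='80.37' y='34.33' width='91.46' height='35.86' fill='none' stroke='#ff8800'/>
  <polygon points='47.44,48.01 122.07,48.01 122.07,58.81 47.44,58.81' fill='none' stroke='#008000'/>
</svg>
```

(Gcodetools for Inkscape — laser output)
G21
G90
G0 X132.86 Y79.93
M3 S375
G1 X170.14 Y80.82 F1936
G1 X158.95 Y104.20
G1 X126.07 Y80.73
G1 X132.86 Y79.93
M5
G0 X107.27 Y95.30
M3 S793
G1 X117.57 Y83.29 F693
G1 X175.48 Y6.74
G1 X86.55 Y8.19
G1 X177.97 Y81.21
G1 X6.48 Y107.07
M5
G0 X174.43 Y33.21
M3 S793
G1 X170.03 Y43.82 F693
G1 X159.42 Y48.22
G1 X148.81 Y43.82
G1 X144.41 Y33.21
G1 X148.81 Y22.60
G1 X159.42 Y18.20
G1 X170.03 Y22.60
G1 X174.43 Y33.21
M5
G0 X80.37 Y80.02
M3 S375
G1 X171.83 Y80.02 F1936
G1 X171.83 Y44.16
G1 X80.37 Y44.16
G1 X80.37 Y80.02
M5
G0 X47.44 Y66.34
M3 S793
G1 X122.07 Y66.34 F693
G1 X122.07 Y55.54
G1 X47.44 Y55.54
G1 X47.44 Y66.34
M5
G0 X0.00 Y0.00

viewBox `0 0 187.03 114.35` with mm width/height → 1 unit = 1 mm. Flip: y_m = 114.35 − y_svg.

**Shape 1** — `<path>` closed polygon, stroke `#ff8800` → engrave (S375, F1936). Machine vertices: (132.86,79.93) → (170.14,80.82) → (158.95,104.20) → (126.07,80.73) → (132.86,79.93). Closed: final G1 returns to the first vertex.

**Shape 2** — `<polyline>` open polyline, stroke `#008000` → cut (S793, F693). Machine vertices: (107.27,95.30) → (117.57,83.29) → (175.48,6.74) → (86.55,8.19) → (177.97,81.21) → (6.48,107.07). Open path.

**Shape 3** — `<circle>` circle, stroke `#008000` → cut (S793, F693). Machine vertices: (174.43,33.21) → (170.03,43.82) → (159.42,48.22) → (148.81,43.82) → (144.41,33.21) → (148.81,22.60) → (159.42,18.20) → (170.03,22.60) → (174.43,33.21). Closed: final G1 returns to the first vertex.

**Shape 4** — `<rect>` rectangle, stroke `#ff8800` → engrave (S375, F1936). Machine vertices: (80.37,80.02) → (171.83,80.02) → (171.83,44.16) → (80.37,44.16) → (80.37,80.02). Closed: final G1 returns to the first vertex.

**Shape 5** — `<polygon>` rectangle, stroke `#008000` → cut (S793, F693). Machine vertices: (47.44,66.34) → (122.07,66.34) → (122.07,55.54) → (47.44,55.54) → (47.44,66.34). Closed: final G1 returns to the first vertex.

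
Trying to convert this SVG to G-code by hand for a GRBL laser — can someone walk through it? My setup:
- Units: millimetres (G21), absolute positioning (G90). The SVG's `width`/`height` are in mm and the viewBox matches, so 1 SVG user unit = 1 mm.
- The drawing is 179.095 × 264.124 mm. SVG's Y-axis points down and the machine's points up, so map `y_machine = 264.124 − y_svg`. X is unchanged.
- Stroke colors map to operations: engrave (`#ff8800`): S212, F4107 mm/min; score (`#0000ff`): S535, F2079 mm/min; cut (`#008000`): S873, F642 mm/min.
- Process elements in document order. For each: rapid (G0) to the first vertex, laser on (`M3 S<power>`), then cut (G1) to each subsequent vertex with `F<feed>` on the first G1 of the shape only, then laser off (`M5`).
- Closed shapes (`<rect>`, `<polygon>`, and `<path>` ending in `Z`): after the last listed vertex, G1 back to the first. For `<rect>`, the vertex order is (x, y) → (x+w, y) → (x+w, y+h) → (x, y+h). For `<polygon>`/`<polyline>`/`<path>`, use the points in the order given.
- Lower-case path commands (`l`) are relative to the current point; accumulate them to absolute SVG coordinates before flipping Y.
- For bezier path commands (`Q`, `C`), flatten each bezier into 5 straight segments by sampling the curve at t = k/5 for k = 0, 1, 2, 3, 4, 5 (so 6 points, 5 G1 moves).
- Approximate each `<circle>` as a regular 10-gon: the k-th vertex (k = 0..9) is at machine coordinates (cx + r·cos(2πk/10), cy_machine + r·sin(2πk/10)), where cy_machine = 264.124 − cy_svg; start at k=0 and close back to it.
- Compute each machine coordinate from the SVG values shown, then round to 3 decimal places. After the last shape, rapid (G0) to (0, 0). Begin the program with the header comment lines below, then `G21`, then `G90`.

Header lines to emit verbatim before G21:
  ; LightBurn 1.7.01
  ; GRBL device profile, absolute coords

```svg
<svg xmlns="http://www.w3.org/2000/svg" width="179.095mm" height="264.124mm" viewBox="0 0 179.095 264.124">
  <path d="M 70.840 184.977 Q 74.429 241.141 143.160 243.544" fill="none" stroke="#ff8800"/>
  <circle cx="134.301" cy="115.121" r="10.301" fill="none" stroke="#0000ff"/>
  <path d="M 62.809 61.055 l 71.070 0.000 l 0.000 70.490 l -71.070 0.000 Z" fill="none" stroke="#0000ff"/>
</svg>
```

; LightBurn 1.7.01
; GRBL device profile, absolute coords
G21
G90
G0 X70.840 Y79.147
M3 S212
G1 X74.881 Y58.832 F4107
G1 X84.134 Y42.818
G1 X98.598 Y31.104
G1 X118.273 Y23.692
G1 X143.160 Y20.580
M5
G0 X144.602 Y149.003
M3 S535
G1 X142.635 Y155.058 F2079
G1 X137.484 Y158.800
G1 X131.118 Y158.800
G1 X125.967 Y155.058
G1 X124.000 Y149.003
G1 X125.967 Y142.948
G1 X131.118 Y139.206
G1 X137.484 Y139.206
G1 X142.635 Y142.948
G1 X144.602 Y149.003
M5
G0 X62.809 Y203.069
M3 S535
G1 X133.879 Y203.069 F2079
G1 X133.879 Y132.579
G1 X62.809 Y132.579
G1 X62.809 Y203.069
M5
G0 X0.000 Y0.000

1 u = 1 mm; y_m = 264.124 − y.

[1] `<path>` quadratic bezier, #ff8800→engrave S212 F4107: (70.840,79.147) → (74.881,58.832) → (84.134,42.818) → (98.598,31.104) → (118.273,23.692) → (143.160,20.580)

[2] `<circle>` circle, #0000ff→score S535 F2079: (144.602,149.003) → (142.635,155.058) → (137.484,158.800) → (131.118,158.800) → (125.967,155.058) → (124.000,149.003) → (125.967,142.948) → (131.118,139.206) → (137.484,139.206) → (142.635,142.948) → (144.602,149.003) (closed)

[3] `<path>` rectangle, #0000ff→score S535 F2079: (62.809,203.069) → (133.879,203.069) → (133.879,132.579) → (62.809,132.579) → (62.809,203.069) (closed)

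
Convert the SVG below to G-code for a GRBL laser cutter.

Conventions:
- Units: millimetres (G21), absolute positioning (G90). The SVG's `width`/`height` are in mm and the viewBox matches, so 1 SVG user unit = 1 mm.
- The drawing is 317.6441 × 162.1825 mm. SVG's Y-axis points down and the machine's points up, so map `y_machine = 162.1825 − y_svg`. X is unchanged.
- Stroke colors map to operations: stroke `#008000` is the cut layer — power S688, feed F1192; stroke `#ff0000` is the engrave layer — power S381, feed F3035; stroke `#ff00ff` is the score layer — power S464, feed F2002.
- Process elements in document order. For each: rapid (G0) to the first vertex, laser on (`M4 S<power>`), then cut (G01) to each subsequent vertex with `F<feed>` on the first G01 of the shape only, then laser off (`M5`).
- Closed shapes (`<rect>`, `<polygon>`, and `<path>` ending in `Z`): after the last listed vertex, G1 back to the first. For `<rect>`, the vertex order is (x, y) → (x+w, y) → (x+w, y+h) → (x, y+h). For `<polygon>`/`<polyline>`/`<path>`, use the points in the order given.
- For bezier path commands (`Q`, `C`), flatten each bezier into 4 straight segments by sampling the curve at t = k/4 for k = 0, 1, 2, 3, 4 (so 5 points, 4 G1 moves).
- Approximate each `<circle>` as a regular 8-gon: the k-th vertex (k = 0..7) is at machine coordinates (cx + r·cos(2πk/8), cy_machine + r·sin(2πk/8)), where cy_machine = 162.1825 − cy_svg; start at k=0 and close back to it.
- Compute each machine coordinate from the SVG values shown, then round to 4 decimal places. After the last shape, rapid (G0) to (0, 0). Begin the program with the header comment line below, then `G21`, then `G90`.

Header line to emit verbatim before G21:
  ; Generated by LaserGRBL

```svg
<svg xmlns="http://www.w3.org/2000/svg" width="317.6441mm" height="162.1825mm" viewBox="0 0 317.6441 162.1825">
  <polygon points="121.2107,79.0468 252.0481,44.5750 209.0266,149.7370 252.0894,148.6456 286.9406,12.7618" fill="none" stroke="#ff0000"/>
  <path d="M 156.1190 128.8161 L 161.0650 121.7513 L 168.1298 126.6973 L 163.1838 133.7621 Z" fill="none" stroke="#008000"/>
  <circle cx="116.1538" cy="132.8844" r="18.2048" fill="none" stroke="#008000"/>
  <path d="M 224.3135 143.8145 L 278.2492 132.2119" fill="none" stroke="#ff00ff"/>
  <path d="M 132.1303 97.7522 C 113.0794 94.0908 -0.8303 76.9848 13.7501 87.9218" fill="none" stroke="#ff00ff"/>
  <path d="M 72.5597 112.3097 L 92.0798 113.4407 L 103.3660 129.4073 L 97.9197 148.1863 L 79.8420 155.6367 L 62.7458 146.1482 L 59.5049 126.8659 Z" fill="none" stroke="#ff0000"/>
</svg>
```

; Generated by LaserGRBL
G21
G90
G0 X121.2107 Y83.1357
M4 S381
G01 X252.0481 Y117.6075 F3035
G01 X209.0266 Y12.4455
G01 X252.0894 Y13.5369
G01 X286.9406 Y149.4207
G01 X121.2107 Y83.1357
M5
G0 X156.1190 Y33.3664
M4 S688
G01 X161.0650 Y40.4312 F1192
G01 X168.1298 Y35.4852
G01 X163.1838 Y28.4204
G01 X156.1190 Y33.3664
M5
G0 X134.3586 Y29.2981
M4 S688
G01 X129.0265 Y42.1708 F1192
G01 X116.1538 Y47.5029
G01 X103.2811 Y42.1708
G01 X97.9490 Y29.2981
G01 X103.2811 Y16.4254
G01 X116.1538 Y11.0933
G01 X129.0265 Y16.4254
G01 X134.3586 Y29.2981
M5
G0 X224.3135 Y18.3680
M4 S464
G01 X278.2492 Y29.9706 F2002
M5
G0 X132.1303 Y64.4303
M4 S464
G01 X103.5459 Y69.0490 F2002
G01 X60.3285 Y74.8199
G01 X23.4169 Y77.8536
G01 X13.7501 Y74.2607
M5
G0 X72.5597 Y49.8728
M4 S381
G01 X92.0798 Y48.7418 F3035
G01 X103.3660 Y32.7752
G01 X97.9197 Y13.9962
G01 X79.8420 Y6.5458
G01 X62.7458 Y16.0343
G01 X59.5049 Y35.3166
G01 X72.5597 Y49.8728
M5
G0 X0.0000 Y0.0000

Since the viewBox matches the mm dimensions, user units are millimetres directly. The only transform is the Y-flip y_m = 162.1825 − y_svg.

Shape 1 is a closed polygon drawn with `<polygon>`. Its stroke #ff0000 means engrave at S381, F3035. After flipping Y the toolpath is (121.2107,83.1357) → (252.0481,117.6075) → (209.0266,12.4455) → (252.0894,13.5369) → (286.9406,149.4207) → (121.2107,83.1357), returning to the start.

Shape 2 is a regular polygon drawn with `<path>`. Its stroke #008000 means cut at S688, F1192. After flipping Y the toolpath is (156.1190,33.3664) → (161.0650,40.4312) → (168.1298,35.4852) → (163.1838,28.4204) → (156.1190,33.3664), returning to the start.

Shape 3 is a circle drawn with `<circle>`. Its stroke #008000 means cut at S688, F1192. After flipping Y the toolpath is (134.3586,29.2981) → (129.0265,42.1708) → (116.1538,47.5029) → (103.2811,42.1708) → (97.9490,29.2981) → (103.2811,16.4254) → (116.1538,11.0933) → (129.0265,16.4254) → (134.3586,29.2981), returning to the start.

Shape 4 is a line segment drawn with `<path>`. Its stroke #ff00ff means score at S464, F2002. After flipping Y the toolpath is (224.3135,18.3680) → (278.2492,29.9706).

Shape 5 is a cubic bezier drawn with `<path>`. Its stroke #ff00ff means score at S464, F2002. After flipping Y the toolpath is (132.1303,64.4303) → (103.5459,69.0490) → (60.3285,74.8199) → (23.4169,77.8536) → (13.7501,74.2607).

Shape 6 is a regular polygon drawn with `<path>`. Its stroke #ff0000 means engrave at S381, F3035. After flipping Y the toolpath is (72.5597,49.8728) → (92.0798,48.7418) → (103.3660,32.7752) → (97.9197,13.9962) → (79.8420,6.5458) → (62.7458,16.0343) → (59.5049,35.3166) → (72.5597,49.8728), returning to the start.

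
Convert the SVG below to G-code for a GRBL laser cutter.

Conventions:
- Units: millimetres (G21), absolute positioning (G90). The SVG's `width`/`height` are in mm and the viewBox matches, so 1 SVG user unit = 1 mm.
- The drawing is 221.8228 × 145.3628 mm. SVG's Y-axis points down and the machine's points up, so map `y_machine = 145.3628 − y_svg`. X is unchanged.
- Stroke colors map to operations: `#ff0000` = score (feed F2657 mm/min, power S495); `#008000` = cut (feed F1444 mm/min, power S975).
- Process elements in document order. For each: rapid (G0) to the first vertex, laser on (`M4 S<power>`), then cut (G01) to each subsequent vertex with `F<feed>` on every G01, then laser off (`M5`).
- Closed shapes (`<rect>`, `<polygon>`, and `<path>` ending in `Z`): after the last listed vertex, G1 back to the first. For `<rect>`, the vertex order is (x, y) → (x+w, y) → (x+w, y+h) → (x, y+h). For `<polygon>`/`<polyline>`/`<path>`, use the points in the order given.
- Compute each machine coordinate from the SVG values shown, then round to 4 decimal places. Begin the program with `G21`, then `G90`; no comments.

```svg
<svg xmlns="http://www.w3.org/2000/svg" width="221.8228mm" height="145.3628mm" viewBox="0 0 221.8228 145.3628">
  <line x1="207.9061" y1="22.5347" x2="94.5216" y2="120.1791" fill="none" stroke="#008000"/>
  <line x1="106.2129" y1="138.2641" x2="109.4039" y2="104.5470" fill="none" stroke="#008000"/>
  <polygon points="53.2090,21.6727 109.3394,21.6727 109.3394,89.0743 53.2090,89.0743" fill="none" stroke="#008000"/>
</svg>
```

viewBox `0 0 221.8228 145.3628` with mm width/height → 1 unit = 1 mm. Flip: y_m = 145.3628 − y_svg.

**Shape 1** — `<line>` line segment, stroke `#008000` → cut (S975, F1444). Machine vertices: (207.9061,122.8281) → (94.5216,25.1837). Open path.

**Shape 2** — `<line>` line segment, stroke `#008000` → cut (S975, F1444). Machine vertices: (106.2129,7.0987) → (109.4039,40.8158). Open path.

**Shape 3** — `<polygon>` rectangle, stroke `#008000` → cut (S975, F1444). Machine vertices: (53.2090,123.6901) → (109.3394,123.6901) → (109.3394,56.2885) → (53.2090,56.2885) → (53.2090,123.6901). Closed: final G1 returns to the first vertex.

G21
G90
G0 X207.9061 Y122.8281
M4 S975
G01 X94.5216 Y25.1837 F1444
M5
G0 X106.2129 Y7.0987
M4 S975
G01 X109.4039 Y40.8158 F1444
M5
G0 X53.2090 Y123.6901
M4 S975
G01 X109.3394 Y123.6901 F1444
G01 X109.3394 Y56.2885 F1444
G01 X53.2090 Y56.2885 F1444
G01 X53.2090 Y123.6901 F1444
M5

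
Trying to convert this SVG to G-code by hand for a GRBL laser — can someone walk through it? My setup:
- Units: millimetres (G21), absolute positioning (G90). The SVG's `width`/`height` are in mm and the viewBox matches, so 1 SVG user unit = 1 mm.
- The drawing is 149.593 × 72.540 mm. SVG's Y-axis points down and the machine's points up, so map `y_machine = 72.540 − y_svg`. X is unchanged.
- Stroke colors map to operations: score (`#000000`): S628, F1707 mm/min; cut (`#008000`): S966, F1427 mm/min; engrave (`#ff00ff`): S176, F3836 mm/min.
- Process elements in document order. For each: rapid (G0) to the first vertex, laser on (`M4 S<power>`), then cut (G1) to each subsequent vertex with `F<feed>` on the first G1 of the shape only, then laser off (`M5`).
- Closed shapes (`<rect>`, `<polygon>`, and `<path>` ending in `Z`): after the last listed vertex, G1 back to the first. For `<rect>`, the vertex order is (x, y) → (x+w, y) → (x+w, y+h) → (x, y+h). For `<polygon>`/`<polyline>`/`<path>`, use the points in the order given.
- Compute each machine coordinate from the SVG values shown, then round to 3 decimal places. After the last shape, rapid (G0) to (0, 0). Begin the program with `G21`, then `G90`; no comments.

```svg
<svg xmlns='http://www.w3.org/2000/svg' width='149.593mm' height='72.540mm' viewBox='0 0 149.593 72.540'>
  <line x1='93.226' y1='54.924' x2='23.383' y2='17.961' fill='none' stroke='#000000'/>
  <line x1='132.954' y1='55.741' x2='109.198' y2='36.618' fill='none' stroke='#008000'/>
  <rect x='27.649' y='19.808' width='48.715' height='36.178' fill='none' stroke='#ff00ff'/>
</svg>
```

1 u = 1 mm; y_m = 72.540 − y.

[1] `<line>` line segment, #000000→score S628 F1707: (93.226,17.616) → (23.383,54.579)

[2] `<line>` line segment, #008000→cut S966 F1427: (132.954,16.799) → (109.198,35.922)

[3] `<rect>` rectangle, #ff00ff→engrave S176 F3836: (27.649,52.732) → (76.364,52.732) → (76.364,16.554) → (27.649,16.554) → (27.649,52.732) (closed)

G21
G90
G0 X93.226 Y17.616
M4 S628
G1 X23.383 Y54.579 F1707
M5
G0 X132.954 Y16.799
M4 S966
G1 X109.198 Y35.922 F1427
M5
G0 X27.649 Y52.732
M4 S176
G1 X76.364 Y52.732 F3836
G1 X76.364 Y16.554
G1 X27.649 Y16.554
G1 X27.649 Y52.732
M5
G0 X0.000 Y0.000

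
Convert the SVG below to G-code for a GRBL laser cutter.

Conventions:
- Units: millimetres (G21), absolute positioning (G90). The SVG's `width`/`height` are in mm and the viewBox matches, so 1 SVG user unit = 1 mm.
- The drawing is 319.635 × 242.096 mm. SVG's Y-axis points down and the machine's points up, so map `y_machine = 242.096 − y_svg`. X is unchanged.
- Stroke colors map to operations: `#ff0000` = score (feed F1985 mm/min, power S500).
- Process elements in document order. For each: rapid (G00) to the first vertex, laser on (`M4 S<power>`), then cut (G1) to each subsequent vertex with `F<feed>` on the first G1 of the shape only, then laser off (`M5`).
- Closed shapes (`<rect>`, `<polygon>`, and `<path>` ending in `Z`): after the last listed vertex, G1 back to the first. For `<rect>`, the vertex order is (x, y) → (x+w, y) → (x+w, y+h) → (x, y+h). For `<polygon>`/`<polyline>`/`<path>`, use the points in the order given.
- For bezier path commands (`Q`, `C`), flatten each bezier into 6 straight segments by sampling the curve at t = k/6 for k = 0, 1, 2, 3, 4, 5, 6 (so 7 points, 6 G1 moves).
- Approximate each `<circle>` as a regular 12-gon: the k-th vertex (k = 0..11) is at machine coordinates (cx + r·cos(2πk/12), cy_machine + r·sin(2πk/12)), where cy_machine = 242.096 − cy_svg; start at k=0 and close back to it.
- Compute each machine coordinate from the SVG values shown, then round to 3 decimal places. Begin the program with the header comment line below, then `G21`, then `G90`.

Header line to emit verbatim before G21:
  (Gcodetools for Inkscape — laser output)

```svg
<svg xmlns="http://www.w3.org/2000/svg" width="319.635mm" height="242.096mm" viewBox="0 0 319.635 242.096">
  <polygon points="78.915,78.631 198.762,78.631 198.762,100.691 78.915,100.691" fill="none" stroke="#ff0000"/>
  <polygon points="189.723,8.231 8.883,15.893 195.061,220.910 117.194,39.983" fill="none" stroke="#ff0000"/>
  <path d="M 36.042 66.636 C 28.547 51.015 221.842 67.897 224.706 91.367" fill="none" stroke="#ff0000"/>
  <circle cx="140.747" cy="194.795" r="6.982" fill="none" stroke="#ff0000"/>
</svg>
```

1 u = 1 mm; y_m = 242.096 − y.

[1] `<polygon>` rectangle, #ff0000→score S500 F1985: (78.915,163.465) → (198.762,163.465) → (198.762,141.405) → (78.915,141.405) → (78.915,163.465) (closed)

[2] `<polygon>` closed polygon, #ff0000→score S500 F1985: (189.723,233.865) → (8.883,226.203) → (195.061,21.186) → (117.194,202.113) → (189.723,233.865) (closed)

[3] `<path>` cubic bezier, #ff0000→score S500 F1985: (36.042,175.460) → (47.216,180.682) → (80.987,181.206) → (126.489,177.754) → (172.855,171.043) → (209.216,161.795) → (224.706,150.729)

[4] `<circle>` circle, #ff0000→score S500 F1985: (147.729,47.301) → (146.794,50.792) → (144.238,53.348) → (140.747,54.283) → (137.256,53.348) → (134.700,50.792) → (133.765,47.301) → (134.700,43.810) → (137.256,41.254) → (140.747,40.319) → (144.238,41.254) → (146.794,43.810) → (147.729,47.301) (closed)

(Gcodetools for Inkscape — laser output)
G21
G90
G00 X78.915 Y163.465
M4 S500
G1 X198.762 Y163.465 F1985
G1 X198.762 Y141.405
G1 X78.915 Y141.405
G1 X78.915 Y163.465
M5
G00 X189.723 Y233.865
M4 S500
G1 X8.883 Y226.203 F1985
G1 X195.061 Y21.186
G1 X117.194 Y202.113
G1 X189.723 Y233.865
M5
G00 X36.042 Y175.460
M4 S500
G1 X47.216 Y180.682 F1985
G1 X80.987 Y181.206
G1 X126.489 Y177.754
G1 X172.855 Y171.043
G1 X209.216 Y161.795
G1 X224.706 Y150.729
M5
G00 X147.729 Y47.301
M4 S500
G1 X146.794 Y50.792 F1985
G1 X144.238 Y53.348
G1 X140.747 Y54.283
G1 X137.256 Y53.348
G1 X134.700 Y50.792
G1 X133.765 Y47.301
G1 X134.700 Y43.810
G1 X137.256 Y41.254
G1 X140.747 Y40.319
G1 X144.238 Y41.254
G1 X146.794 Y43.810
G1 X147.729 Y47.301
M5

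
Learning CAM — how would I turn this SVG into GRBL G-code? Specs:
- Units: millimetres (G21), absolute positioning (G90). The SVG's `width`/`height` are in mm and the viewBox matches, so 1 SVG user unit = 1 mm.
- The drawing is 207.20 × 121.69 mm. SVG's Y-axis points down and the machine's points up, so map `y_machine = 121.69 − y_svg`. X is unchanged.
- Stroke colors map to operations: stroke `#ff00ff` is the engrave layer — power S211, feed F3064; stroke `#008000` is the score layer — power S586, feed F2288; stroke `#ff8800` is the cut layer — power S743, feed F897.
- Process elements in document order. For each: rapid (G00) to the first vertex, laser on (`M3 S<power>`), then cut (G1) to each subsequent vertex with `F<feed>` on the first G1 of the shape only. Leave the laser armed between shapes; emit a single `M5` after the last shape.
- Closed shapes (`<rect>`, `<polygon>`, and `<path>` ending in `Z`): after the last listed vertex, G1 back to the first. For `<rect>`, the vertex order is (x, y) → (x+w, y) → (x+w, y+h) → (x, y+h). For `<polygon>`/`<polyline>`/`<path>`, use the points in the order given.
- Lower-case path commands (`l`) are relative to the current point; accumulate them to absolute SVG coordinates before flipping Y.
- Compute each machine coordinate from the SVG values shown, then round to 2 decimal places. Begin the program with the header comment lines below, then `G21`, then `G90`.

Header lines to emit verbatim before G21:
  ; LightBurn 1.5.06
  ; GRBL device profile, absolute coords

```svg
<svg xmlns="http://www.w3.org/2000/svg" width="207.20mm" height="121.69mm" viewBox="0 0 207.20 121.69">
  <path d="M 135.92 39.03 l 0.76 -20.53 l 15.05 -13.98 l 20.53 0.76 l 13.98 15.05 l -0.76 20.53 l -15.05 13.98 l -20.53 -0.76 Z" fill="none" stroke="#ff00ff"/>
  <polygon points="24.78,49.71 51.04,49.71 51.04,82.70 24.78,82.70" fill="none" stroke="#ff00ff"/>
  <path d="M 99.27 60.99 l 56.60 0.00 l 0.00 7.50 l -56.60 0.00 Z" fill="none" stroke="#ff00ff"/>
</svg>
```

; LightBurn 1.5.06
; GRBL device profile, absolute coords
G21
G90
G00 X135.92 Y82.66
M3 S211
G1 X136.68 Y103.19 F3064
G1 X151.73 Y117.17
G1 X172.26 Y116.41
G1 X186.24 Y101.36
G1 X185.48 Y80.83
G1 X170.43 Y66.85
G1 X149.90 Y67.61
G1 X135.92 Y82.66
G00 X24.78 Y71.98
M3 S211
G1 X51.04 Y71.98 F3064
G1 X51.04 Y38.99
G1 X24.78 Y38.99
G1 X24.78 Y71.98
G00 X99.27 Y60.70
M3 S211
G1 X155.87 Y60.70 F3064
G1 X155.87 Y53.20
G1 X99.27 Y53.20
G1 X99.27 Y60.70
M5

Since the viewBox matches the mm dimensions, user units are millimetres directly. The only transform is the Y-flip y_m = 121.69 − y_svg.

Shape 1 is a regular polygon drawn with `<path>`. Its stroke #ff00ff means engrave at S211, F3064. After flipping Y the toolpath is (135.92,82.66) → (136.68,103.19) → (151.73,117.17) → (172.26,116.41) → (186.24,101.36) → (185.48,80.83) → (170.43,66.85) → (149.90,67.61) → (135.92,82.66), returning to the start.

Shape 2 is a rectangle drawn with `<polygon>`. Its stroke #ff00ff means engrave at S211, F3064. After flipping Y the toolpath is (24.78,71.98) → (51.04,71.98) → (51.04,38.99) → (24.78,38.99) → (24.78,71.98), returning to the start.

Shape 3 is a rectangle drawn with `<path>`. Its stroke #ff00ff means engrave at S211, F3064. After flipping Y the toolpath is (99.27,60.70) → (155.87,60.70) → (155.87,53.20) → (99.27,53.20) → (99.27,60.70), returning to the start.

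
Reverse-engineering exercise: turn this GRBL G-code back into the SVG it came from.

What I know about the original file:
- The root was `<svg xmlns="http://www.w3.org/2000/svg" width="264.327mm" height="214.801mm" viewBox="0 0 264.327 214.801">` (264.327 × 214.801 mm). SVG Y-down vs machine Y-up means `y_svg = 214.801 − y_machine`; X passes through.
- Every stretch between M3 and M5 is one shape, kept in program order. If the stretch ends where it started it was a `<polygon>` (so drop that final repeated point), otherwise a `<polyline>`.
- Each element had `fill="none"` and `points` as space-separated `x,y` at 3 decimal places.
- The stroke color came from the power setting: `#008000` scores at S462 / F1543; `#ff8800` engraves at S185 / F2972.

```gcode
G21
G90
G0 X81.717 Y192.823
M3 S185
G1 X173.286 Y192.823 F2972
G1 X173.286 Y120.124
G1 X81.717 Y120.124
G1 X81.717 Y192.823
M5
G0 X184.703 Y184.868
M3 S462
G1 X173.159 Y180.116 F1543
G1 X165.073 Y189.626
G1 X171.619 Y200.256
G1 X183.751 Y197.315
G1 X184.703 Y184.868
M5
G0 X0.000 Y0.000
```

<svg xmlns="http://www.w3.org/2000/svg" width="264.327mm" height="214.801mm" viewBox="0 0 264.327 214.801">
  <polygon points="81.717,21.978 173.286,21.978 173.286,94.677 81.717,94.677" fill="none" stroke="#ff8800"/>
  <polygon points="184.703,29.933 173.159,34.685 165.073,25.175 171.619,14.545 183.751,17.486" fill="none" stroke="#008000"/>
</svg>

Machine Y-up, SVG Y-down with viewBox height 214.801, so y_svg = 214.801 − y_machine; X carries over.

Run 1: the run's S185 means `#ff8800` (engrave). The run returns to its start, so emit a `<polygon>` with points (Y-flipped): 81.717,21.978 173.286,21.978 173.286,94.677 81.717,94.677.

Run 2: the run's S462 means `#008000` (score). The run returns to its start, so emit a `<polygon>` with points (Y-flipped): 184.703,29.933 173.159,34.685 165.073,25.175 171.619,14.545 183.751,17.486.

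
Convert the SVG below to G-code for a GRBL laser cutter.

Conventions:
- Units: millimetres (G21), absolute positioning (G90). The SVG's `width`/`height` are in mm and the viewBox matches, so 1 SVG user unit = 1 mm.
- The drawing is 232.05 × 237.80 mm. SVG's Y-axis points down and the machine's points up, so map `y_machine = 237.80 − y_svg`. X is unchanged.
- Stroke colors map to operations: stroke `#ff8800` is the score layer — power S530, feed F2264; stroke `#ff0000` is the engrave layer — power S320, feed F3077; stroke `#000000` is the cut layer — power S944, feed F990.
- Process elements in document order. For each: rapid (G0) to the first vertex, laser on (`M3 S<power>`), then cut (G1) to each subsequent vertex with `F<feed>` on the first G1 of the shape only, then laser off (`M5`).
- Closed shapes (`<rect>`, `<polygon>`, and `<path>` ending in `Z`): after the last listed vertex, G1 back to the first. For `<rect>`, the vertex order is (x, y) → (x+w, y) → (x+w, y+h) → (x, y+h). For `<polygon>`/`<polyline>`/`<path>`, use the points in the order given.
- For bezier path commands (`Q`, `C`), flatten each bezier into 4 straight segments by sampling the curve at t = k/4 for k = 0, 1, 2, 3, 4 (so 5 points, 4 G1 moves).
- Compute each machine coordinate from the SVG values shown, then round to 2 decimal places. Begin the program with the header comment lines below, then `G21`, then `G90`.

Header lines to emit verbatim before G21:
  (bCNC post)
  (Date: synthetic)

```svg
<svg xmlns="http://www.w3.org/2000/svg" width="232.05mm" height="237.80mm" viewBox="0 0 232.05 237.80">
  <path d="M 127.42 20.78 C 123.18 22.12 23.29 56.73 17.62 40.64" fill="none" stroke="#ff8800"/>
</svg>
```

(bCNC post)
(Date: synthetic)
G21
G90
G0 X127.42 Y217.02
M3 S530
G1 X109.27 Y211.09 F2264
G1 X73.06 Y200.55
G1 X36.57 Y193.29
G1 X17.62 Y197.16
M5

Since the viewBox matches the mm dimensions, user units are millimetres directly. The only transform is the Y-flip y_m = 237.80 − y_svg.

Shape 1 is a cubic bezier drawn with `<path>`. Its stroke #ff8800 means score at S530, F2264. After flipping Y the toolpath is (127.42,217.02) → (109.27,211.09) → (73.06,200.55) → (36.57,193.29) → (17.62,197.16).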